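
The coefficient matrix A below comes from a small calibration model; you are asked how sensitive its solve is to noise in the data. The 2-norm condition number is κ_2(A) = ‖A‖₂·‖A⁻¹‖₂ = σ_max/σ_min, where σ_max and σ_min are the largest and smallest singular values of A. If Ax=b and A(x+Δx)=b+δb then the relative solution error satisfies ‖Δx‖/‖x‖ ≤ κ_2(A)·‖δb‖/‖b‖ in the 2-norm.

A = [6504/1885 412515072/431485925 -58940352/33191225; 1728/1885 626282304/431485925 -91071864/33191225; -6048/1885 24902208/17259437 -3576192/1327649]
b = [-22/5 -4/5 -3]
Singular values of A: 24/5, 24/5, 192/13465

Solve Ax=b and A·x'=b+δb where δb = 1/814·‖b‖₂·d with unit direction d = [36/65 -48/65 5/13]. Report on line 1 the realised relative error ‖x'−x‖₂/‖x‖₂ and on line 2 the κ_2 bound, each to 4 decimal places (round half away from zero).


0.0022
0.4135

from the listed singular values, σ₁ = 24/5, σ_n = 192/13465
κ_2(A) = (24/5) / (192/13465) = 336.6250
bound on ‖Δx‖/‖x‖: κ·ε = 336.6250·1/814 = 0.4135
solve Ax = b  →  x = [-0.2730 -186.0580 -98.2213]
‖b‖ = 5.3852, ‖x‖ = 210.3927
Δx = A⁻¹·δb where δb = 1/814·5.3852·d; ‖Δx‖ = 0.4640
dividing the unrounded norms, ‖Δx‖/‖x‖ = 0.0022
so the bound overstates the realised error by a factor of ≈ 187.5309 (computed from the unrounded values)


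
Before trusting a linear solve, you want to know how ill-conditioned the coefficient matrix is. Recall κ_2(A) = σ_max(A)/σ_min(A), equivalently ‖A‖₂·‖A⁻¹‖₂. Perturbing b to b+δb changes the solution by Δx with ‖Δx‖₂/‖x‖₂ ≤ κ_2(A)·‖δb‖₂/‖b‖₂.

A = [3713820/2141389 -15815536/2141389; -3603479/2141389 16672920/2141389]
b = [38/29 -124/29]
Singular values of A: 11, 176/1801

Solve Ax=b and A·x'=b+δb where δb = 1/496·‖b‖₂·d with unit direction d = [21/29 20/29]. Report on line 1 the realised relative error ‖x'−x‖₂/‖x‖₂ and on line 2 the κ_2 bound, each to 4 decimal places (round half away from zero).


0.0045
0.2269

largest singular value 11, smallest 176/1801
κ_2(A) = 11 / (176/1801) = 112.5625
worst-case relative error ≤ 112.5625 × 1/496 = 0.2269
solve Ax = b  →  x = [-19.8869 -4.8473]
‖b‖₂ = 4.4721 and ‖x‖₂ = 20.4691
δb = ε·‖b‖·d = [0.0065 0.0062]; solving A·Δx = δb gives ‖Δx‖ = 0.0923
dividing the unrounded norms, ‖Δx‖/‖x‖ = 0.0045
tightness: 0.0045 against a bound of 0.2269 (unrounded ratio ≈ 0.0199)


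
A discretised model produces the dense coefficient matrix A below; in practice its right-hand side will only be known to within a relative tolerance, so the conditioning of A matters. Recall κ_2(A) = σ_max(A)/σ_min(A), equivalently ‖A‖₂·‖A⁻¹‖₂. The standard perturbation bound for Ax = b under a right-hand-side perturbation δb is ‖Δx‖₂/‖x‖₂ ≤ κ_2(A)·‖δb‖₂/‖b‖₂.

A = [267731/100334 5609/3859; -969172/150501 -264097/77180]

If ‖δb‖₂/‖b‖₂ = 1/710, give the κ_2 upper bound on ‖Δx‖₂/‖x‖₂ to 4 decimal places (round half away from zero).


0.3837

M = AᵀA = [26049091465/536107716 11577173579/446756430; 11577173579/446756430 82331577809/5956752400]. tr(M)=11577485629/185504400, det(M)=38950081/742017600
λ_max, λ_min = (11577485629/185504400 ± √134030948078295669241/34411882419360000)/2 = 6241/100, 6241/7420176
κ_2(A) = √(λ_max/λ_min) = √((6241/100) / (6241/7420176)) = 272.4000
bound on ‖Δx‖/‖x‖: κ·ε = 272.4000·1/710 = 0.3837


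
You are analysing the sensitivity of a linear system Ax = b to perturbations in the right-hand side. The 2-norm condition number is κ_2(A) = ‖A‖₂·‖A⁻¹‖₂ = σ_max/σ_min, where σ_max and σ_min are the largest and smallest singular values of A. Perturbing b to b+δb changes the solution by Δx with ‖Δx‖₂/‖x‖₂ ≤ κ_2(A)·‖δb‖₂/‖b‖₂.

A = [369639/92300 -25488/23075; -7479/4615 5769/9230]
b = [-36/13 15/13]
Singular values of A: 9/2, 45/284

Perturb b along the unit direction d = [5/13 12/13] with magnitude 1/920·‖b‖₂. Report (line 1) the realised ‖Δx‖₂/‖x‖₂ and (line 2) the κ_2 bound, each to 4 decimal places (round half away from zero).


largest singular value 9/2, smallest 45/284
κ = σ_max/σ_min = (9/2)/(45/284) = 28.4000
bound on ‖Δx‖/‖x‖: κ·ε = 28.4000·1/920 = 0.0309
solve Ax = b  →  x = [-0.6400 0.1867]
‖b‖₂ = 3.0000 and ‖x‖₂ = 0.6667
re-solving with b+δb shifts x by Δx of norm 0.0206
relative error = 0.0309
tightness: 0.0309 against a bound of 0.0309; the bound is attained (ratio 1)

0.0309
0.0309


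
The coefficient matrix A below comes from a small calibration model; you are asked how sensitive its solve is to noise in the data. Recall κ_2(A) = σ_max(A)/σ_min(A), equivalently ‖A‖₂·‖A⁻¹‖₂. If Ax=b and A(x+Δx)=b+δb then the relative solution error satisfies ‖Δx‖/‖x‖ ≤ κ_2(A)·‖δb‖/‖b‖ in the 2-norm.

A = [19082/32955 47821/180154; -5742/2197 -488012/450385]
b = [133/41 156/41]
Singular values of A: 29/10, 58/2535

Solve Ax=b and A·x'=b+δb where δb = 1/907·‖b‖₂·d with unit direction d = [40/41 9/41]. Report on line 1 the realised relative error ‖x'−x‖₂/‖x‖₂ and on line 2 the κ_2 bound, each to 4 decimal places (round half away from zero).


from the listed singular values, σ₁ = 29/10, σ_n = 58/2535
κ_2(A) = (29/10) / (58/2535) = 126.7500
perturbation bound = 126.7500·1/907 = 0.1397
solve Ax = b  →  x = [-68.1963 160.9814]
2-norm of b is 5.0000; of x, 174.8306
δb = ε·‖b‖·d = [0.0054 0.0012]; solving A·Δx = δb gives ‖Δx‖ = 0.2409
relative error = 0.0014
tightness: 0.0014 against a bound of 0.1397 (unrounded ratio ≈ 0.0099)

0.0014
0.1397


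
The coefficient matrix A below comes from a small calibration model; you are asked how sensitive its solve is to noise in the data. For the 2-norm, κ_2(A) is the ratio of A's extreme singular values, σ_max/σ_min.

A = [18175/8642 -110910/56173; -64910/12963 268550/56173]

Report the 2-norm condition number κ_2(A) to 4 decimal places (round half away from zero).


form AᵀA = [19826208025/672157476 -1573481875/56013123; -1573481875/56013123 499527400/18671041] with trace 44957425/799236 and determinant 625/22201
eigenvalues of AᵀA: λ = (tr ± √(tr²−4·det))/2 = 225/4, 100/199809
κ = σ_max/σ_min = (15/2)/(10/447) = 335.2500

335.2500


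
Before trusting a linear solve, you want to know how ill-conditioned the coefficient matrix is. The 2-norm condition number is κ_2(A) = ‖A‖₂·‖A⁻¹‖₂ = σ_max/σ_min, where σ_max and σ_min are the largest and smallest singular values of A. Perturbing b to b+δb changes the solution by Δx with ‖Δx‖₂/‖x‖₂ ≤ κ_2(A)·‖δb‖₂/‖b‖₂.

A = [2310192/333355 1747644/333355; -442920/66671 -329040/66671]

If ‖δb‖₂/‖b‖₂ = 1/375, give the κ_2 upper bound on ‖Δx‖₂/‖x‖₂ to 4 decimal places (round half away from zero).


AᵀA = [12177693504/132135025 9133000128/132135025; 9133000128/132135025 6850110096/132135025]; tr = 761112144/5285401, det = 2073600/5285401
char-poly roots: 144 and 14400/5285401
so κ_2 = √(144 / (14400/5285401)) = 229.9000
bound on ‖Δx‖/‖x‖: κ·ε = 229.9000·1/375 = 0.6131

0.6131


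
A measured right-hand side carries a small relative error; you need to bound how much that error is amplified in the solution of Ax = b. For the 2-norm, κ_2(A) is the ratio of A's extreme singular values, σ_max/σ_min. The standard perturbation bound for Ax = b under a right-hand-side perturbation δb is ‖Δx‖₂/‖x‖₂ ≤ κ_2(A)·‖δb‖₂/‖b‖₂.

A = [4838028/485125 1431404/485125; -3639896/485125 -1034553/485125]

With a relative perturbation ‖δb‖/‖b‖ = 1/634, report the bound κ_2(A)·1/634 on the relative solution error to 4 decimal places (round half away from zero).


0.3061

form AᵀA = [1466214312784/9413850625 427633518312/9413850625; 427633518312/9413850625 124768692841/9413850625] with trace 2545572809/15062161 and determinant 11424400/15062161
solving λ² − 2545572809/15062161·λ + 11424400/15062161 = 0 gives λ = 169, 67600/15062161
σ_max=√169=13, σ_min=√(67600/15062161)=(260/3881) → κ = 194.0500
κ_2(A)·‖δb‖/‖b‖ = 0.3061


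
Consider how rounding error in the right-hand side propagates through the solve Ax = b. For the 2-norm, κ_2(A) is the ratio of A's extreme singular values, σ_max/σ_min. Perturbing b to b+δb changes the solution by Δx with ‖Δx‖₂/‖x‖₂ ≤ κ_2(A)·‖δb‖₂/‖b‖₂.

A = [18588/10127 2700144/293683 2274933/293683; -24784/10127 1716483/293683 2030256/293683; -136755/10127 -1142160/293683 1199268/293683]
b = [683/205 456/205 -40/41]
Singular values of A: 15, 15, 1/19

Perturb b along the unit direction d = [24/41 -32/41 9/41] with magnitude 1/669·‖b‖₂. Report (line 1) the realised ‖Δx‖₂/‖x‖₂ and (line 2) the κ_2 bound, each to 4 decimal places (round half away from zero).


largest singular value 15, smallest 1/19
condition number: 15 ÷ (1/19) = 285.0000
perturbation bound = 285.0000·1/669 = 0.4260
solve Ax = b  →  x = [0.0615 0.2108 0.1653]
‖b‖₂ = 4.1231 and ‖x‖₂ = 0.2749
re-solving with b+δb shifts x by Δx of norm 0.1171
dividing the unrounded norms, ‖Δx‖/‖x‖ = 0.4260
tightness: 0.4260 against a bound of 0.4260; the bound is attained (ratio 1)

0.4260
0.4260


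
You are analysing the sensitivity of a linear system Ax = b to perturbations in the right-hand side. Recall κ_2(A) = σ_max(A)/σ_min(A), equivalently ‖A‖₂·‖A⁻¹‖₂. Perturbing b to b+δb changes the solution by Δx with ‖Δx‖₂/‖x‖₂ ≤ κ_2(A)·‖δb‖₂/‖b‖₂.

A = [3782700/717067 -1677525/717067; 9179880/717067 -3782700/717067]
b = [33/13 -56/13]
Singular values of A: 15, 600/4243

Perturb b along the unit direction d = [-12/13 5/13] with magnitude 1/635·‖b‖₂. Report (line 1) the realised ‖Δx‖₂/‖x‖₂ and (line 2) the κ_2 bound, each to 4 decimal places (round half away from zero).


σ_max = 15, σ_min = 600/4243
κ_2(A) = 15 / (600/4243) = 106.0750
κ_2(A)·‖δb‖/‖b‖ = 0.1670
solve Ax = b  →  x = [-11.0641 -26.0338]
2-norm of b is 5.0000; of x, 28.2874
re-solving with b+δb shifts x by Δx of norm 0.0557
realised ‖Δx‖/‖x‖ = 0.0020
realised/bound (from unrounded values) ≈ 0.0118

0.0020
0.1670


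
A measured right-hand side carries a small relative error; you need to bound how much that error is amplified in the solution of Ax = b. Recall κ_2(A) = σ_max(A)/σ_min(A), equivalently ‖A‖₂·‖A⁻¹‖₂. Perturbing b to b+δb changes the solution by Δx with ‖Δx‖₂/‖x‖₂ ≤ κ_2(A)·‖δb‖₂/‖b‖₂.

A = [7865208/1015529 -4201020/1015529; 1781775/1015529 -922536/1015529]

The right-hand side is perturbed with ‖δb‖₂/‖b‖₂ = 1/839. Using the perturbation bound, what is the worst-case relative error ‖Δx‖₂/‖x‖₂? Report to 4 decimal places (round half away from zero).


0.4341

form AᵀA = [38689005969/613503361 -20633936760/613503361; -20633936760/613503361 11005140816/613503361] with trace 171952065/2122849 and determinant 104976/2122849
solving λ² − 171952065/2122849·λ + 104976/2122849 = 0 gives λ = 81, 1296/2122849
so κ_2 = √(81 / (1296/2122849)) = 364.2500
perturbation bound = 364.2500·1/839 = 0.4341


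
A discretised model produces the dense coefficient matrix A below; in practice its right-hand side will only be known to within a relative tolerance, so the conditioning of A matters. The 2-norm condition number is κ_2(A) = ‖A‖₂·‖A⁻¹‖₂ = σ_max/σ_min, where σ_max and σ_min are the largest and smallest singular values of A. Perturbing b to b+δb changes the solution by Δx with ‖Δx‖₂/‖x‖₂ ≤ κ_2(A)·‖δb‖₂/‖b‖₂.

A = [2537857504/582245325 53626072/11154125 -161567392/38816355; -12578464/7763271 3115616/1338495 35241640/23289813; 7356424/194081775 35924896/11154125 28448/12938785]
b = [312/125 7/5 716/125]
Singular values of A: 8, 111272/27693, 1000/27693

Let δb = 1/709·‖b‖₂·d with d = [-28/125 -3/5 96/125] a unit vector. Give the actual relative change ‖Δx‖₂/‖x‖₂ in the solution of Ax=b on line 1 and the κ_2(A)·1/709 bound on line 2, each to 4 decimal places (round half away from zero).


largest singular value 8, smallest 1000/27693
κ = σ_max/σ_min = 8/(1000/27693) = 221.5440
bound on ‖Δx‖/‖x‖: κ·ε = 221.5440·1/709 = 0.3125
solve Ax = b  →  x = [57.0609 1.0657 60.3844]
‖b‖ = 6.4031, ‖x‖ = 83.0865
re-solving with b+δb shifts x by Δx of norm 0.2501
relative error = 0.0030
realised/bound (from unrounded values) ≈ 0.0096

0.0030
0.3125


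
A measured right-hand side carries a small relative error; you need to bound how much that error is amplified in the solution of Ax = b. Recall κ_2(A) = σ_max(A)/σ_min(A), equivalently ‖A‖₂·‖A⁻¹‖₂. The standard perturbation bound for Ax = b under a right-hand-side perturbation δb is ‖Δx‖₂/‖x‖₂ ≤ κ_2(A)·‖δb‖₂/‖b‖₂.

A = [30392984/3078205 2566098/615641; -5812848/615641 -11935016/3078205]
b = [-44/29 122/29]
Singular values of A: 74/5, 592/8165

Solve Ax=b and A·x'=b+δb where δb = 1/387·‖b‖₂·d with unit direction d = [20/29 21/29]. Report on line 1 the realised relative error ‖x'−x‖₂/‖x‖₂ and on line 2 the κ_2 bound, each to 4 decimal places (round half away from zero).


0.0058
0.5275

σ_max = 74/5, σ_min = 592/8165
κ = σ_max/σ_min = (74/5)/(592/8165) = 204.1250
perturbation bound = 204.1250·1/387 = 0.5275
solve Ax = b  →  x = [-10.8589 25.3586]
2-norm of b is 4.4721; of x, 27.5858
with δb = [0.0080 0.0084], A·Δx = δb → ‖Δx‖ = 0.1594
realised ‖Δx‖/‖x‖ = 0.0058
tightness: 0.0058 against a bound of 0.5275 (unrounded ratio ≈ 0.0110)


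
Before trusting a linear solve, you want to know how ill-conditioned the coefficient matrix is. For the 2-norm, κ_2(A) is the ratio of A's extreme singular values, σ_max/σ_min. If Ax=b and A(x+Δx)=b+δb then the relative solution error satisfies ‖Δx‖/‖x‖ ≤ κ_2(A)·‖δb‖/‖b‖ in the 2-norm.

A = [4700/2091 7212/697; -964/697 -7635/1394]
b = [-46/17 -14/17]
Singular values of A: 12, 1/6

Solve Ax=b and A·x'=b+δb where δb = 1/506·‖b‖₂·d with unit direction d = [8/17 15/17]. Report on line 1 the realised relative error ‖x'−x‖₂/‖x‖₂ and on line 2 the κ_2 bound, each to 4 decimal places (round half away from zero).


0.0028
0.1423

σ_max = 12, σ_min = 1/6
κ_2(A) = 12 / (1/6) = 72.0000
bound on ‖Δx‖/‖x‖: κ·ε = 72.0000·1/506 = 0.1423
solve Ax = b  →  x = [11.6707 -2.7967]
2-norm of b is 2.8284; of x, 12.0012
with δb = [0.0026 0.0049], A·Δx = δb → ‖Δx‖ = 0.0335
dividing the unrounded norms, ‖Δx‖/‖x‖ = 0.0028
tightness: 0.0028 against a bound of 0.1423 (unrounded ratio ≈ 0.0196)


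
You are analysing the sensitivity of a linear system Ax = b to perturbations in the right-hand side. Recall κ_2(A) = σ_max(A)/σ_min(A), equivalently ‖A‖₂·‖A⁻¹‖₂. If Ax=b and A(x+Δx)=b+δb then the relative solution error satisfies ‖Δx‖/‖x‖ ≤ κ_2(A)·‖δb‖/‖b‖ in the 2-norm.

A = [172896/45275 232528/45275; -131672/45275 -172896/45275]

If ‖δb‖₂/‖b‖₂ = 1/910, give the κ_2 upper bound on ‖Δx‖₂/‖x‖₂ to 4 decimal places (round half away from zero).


AᵀA = [1889221696/81993025 2518748928/81993025; 2518748928/81993025 3358491904/81993025]; tr = 209908544/3279721, det = 409600/3279721
char-poly roots: 64 and 6400/3279721
σ_max=√64=8, σ_min=√(6400/3279721)=(80/1811) → κ = 181.1000
worst-case relative error ≤ 181.1000 × 1/910 = 0.1990

0.1990


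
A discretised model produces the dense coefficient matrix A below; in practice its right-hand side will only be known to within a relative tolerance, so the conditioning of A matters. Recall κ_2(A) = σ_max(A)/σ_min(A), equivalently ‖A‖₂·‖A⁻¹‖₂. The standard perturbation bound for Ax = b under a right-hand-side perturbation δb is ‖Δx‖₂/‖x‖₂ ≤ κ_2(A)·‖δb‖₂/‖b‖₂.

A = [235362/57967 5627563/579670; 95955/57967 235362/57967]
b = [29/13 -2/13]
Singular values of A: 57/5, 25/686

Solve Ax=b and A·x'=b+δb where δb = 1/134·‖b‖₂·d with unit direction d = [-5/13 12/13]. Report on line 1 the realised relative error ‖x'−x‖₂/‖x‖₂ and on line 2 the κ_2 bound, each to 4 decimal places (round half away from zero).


σ_max = 57/5, σ_min = 25/686
κ = σ_max/σ_min = (57/5)/(25/686) = 312.8160
worst-case relative error ≤ 312.8160 × 1/134 = 2.3344
solve Ax = b  →  x = [25.3967 -10.3919]
‖b‖ = 2.2361, ‖x‖ = 27.4406
re-solving with b+δb shifts x by Δx of norm 0.4579
realised ‖Δx‖/‖x‖ = 0.0167
tightness: 0.0167 against a bound of 2.3344 (unrounded ratio ≈ 0.0071)

0.0167
2.3344


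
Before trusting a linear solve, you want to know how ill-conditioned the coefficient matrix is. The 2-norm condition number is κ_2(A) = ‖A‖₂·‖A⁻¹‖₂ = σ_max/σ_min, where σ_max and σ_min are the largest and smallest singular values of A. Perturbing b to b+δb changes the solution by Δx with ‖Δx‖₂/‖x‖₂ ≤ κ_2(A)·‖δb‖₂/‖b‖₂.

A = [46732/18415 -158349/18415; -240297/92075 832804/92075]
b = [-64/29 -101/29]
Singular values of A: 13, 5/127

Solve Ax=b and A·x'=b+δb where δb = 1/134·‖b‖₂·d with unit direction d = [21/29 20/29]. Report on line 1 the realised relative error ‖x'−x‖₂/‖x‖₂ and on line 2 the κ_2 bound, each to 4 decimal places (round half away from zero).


0.0077
2.4642

from the listed singular values, σ₁ = 13, σ_n = 5/127
κ_2(A) = 13 / (5/127) = 330.2000
perturbation bound = 330.2000·1/134 = 2.4642
solve Ax = b  →  x = [-97.5145 -28.5218]
2-norm of b is 4.1231; of x, 101.6000
Δx = A⁻¹·δb where δb = 1/134·4.1231·d; ‖Δx‖ = 0.7815
realised ‖Δx‖/‖x‖ = 0.0077
so the bound overstates the realised error by a factor of ≈ 320.3411 (computed from the unrounded values)


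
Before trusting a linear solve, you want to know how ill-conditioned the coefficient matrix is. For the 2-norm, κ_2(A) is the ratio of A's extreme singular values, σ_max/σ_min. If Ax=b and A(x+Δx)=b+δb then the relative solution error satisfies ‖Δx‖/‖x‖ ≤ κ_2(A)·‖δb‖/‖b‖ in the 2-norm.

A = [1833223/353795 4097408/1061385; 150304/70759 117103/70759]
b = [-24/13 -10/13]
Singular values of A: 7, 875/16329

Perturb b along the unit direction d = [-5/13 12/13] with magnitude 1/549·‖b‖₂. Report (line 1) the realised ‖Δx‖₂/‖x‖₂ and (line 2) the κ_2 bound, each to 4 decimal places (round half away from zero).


0.2379
0.2379

from the listed singular values, σ₁ = 7, σ_n = 875/16329
κ = σ_max/σ_min = 7/(875/16329) = 130.6320
worst-case relative error ≤ 130.6320 × 1/549 = 0.2379
solve Ax = b  →  x = [-0.2286 -0.1714]
‖b‖ = 2.0000, ‖x‖ = 0.2857
Δx = A⁻¹·δb where δb = 1/549·2.0000·d; ‖Δx‖ = 0.0680
realised ‖Δx‖/‖x‖ = 0.2379
so the bound is sharp here: realised error equals the bound


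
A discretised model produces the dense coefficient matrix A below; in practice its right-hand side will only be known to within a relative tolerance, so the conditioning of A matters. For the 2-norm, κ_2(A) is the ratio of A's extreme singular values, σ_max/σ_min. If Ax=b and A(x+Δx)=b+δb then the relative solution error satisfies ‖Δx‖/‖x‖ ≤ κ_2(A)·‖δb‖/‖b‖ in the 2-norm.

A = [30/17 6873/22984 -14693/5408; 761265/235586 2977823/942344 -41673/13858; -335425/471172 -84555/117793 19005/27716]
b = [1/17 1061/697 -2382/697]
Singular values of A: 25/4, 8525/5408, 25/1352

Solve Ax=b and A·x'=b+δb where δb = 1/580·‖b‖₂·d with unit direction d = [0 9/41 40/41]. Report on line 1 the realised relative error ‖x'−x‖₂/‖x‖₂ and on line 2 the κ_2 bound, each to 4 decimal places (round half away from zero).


largest singular value 25/4, smallest 25/1352
κ_2(A) = (25/4) / (25/1352) = 338.0000
perturbation bound = 338.0000·1/580 = 0.5828
solve Ax = b  →  x = [-129.6000 59.0675 -77.6994]
‖b‖₂ = 3.7417 and ‖x‖₂ = 162.2416
Δx = A⁻¹·δb where δb = 1/580·3.7417·d; ‖Δx‖ = 0.3489
dividing the unrounded norms, ‖Δx‖/‖x‖ = 0.0022
realised/bound (from unrounded values) ≈ 0.0037

0.0022
0.5828


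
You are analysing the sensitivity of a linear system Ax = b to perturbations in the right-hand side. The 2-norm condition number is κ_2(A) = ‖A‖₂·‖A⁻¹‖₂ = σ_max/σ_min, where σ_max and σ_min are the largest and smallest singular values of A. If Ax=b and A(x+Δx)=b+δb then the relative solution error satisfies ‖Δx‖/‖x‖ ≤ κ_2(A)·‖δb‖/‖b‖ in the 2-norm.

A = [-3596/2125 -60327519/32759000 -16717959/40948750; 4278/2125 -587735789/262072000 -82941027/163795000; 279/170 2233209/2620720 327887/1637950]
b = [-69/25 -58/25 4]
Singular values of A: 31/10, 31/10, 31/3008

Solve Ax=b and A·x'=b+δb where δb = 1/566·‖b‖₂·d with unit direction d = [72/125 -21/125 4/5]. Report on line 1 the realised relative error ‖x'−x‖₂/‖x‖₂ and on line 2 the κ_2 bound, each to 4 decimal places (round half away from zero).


0.0048
0.5314

σ_max = 31/10, σ_min = 31/3008
κ = σ_max/σ_min = (31/10)/(31/3008) = 300.8000
perturbation bound = 300.8000·1/566 = 0.5314
solve Ax = b  →  x = [0.6831 -41.1741 189.6520]
‖b‖₂ = 5.3852 and ‖x‖₂ = 194.0712
with δb = [0.0055 -0.0016 0.0076], A·Δx = δb → ‖Δx‖ = 0.9232
relative error = 0.0048
tightness: 0.0048 against a bound of 0.5314 (unrounded ratio ≈ 0.0090)


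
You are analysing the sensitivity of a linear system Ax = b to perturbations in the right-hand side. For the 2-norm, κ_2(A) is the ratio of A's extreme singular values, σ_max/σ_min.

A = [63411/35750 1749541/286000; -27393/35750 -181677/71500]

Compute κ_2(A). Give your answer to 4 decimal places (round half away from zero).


264.0000

form AᵀA = [2823273/756250 154848351/12100000; 154848351/12100000 4247335181/96800000] with trace 36869713/774400 and determinant 2518569/77440000
solving λ² − 36869713/774400·λ + 2518569/77440000 = 0 gives λ = 4761/100, 529/774400
so κ_2 = √((4761/100) / (529/774400)) = 264.0000


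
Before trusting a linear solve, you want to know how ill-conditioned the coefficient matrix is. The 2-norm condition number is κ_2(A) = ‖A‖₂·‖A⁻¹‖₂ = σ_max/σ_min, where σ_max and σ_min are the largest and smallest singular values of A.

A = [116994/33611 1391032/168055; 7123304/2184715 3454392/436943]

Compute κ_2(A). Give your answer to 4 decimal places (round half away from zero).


289.7500

M = AᵀA = [129098160676/5675362225 12392425584/227014489; 12392425584/227014489 743555929216/5675362225]. tr(M)=5163633668/33582025, det(M)=236421376/839550625
eigenvalues of AᵀA: λ = (tr ± √(tr²−4·det))/2 = 3844/25, 61504/33582025
σ_max=√(3844/25)=(62/5), σ_min=√(61504/33582025)=(248/5795) → κ = 289.7500


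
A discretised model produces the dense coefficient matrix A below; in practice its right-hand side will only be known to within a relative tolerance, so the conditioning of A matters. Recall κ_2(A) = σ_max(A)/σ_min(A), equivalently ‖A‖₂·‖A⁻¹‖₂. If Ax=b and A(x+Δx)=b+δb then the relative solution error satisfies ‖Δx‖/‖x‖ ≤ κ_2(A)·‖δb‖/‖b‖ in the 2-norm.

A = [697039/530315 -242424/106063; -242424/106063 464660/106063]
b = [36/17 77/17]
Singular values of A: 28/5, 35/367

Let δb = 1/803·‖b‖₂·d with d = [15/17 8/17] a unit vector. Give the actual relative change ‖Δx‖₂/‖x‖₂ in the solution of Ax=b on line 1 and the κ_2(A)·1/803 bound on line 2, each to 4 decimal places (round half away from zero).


from the listed singular values, σ₁ = 28/5, σ_n = 35/367
κ_2(A) = (28/5) / (35/367) = 58.7200
perturbation bound = 58.7200·1/803 = 0.0731
solve Ax = b  →  x = [36.7563 20.2105]
‖b‖ = 5.0000, ‖x‖ = 41.9463
Δx = A⁻¹·δb where δb = 1/803·5.0000·d; ‖Δx‖ = 0.0653
realised ‖Δx‖/‖x‖ = 0.0016
so the bound overstates the realised error by a factor of ≈ 46.9798 (computed from the unrounded values)

0.0016
0.0731


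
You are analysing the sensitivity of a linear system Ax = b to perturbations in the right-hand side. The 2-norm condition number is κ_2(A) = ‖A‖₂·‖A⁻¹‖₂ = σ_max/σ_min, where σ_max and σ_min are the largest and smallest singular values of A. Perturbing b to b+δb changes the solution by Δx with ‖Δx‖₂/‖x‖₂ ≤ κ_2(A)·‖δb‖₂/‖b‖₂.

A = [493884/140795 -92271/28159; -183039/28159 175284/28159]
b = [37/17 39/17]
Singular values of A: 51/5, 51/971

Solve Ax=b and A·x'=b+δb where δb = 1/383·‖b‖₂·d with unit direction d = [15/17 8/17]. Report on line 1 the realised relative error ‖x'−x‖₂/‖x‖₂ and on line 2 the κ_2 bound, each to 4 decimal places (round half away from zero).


σ_max = 51/5, σ_min = 51/971
condition number: (51/5) ÷ (51/971) = 194.2000
worst-case relative error ≤ 194.2000 × 1/383 = 0.5070
solve Ax = b  →  x = [39.3205 41.4287]
‖b‖₂ = 3.1623 and ‖x‖₂ = 57.1177
with δb = [0.0073 0.0039], A·Δx = δb → ‖Δx‖ = 0.1572
dividing the unrounded norms, ‖Δx‖/‖x‖ = 0.0028
tightness: 0.0028 against a bound of 0.5070 (unrounded ratio ≈ 0.0054)

0.0028
0.5070


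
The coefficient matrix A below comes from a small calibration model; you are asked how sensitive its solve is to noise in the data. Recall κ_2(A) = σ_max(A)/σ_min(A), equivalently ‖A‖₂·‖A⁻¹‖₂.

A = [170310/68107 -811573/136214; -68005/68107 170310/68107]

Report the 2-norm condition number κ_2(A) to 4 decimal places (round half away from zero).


161.2000

form AᵀA = [198995125/27447121 -477464085/27447121; -477464085/27447121 4583862241/109788484] with trace 31833389/649636 and determinant 60025/649636
λ_max, λ_min = (31833389/649636 ± √1013208677621721/422026932496)/2 = 49, 1225/649636
so κ_2 = √(49 / (1225/649636)) = 161.2000


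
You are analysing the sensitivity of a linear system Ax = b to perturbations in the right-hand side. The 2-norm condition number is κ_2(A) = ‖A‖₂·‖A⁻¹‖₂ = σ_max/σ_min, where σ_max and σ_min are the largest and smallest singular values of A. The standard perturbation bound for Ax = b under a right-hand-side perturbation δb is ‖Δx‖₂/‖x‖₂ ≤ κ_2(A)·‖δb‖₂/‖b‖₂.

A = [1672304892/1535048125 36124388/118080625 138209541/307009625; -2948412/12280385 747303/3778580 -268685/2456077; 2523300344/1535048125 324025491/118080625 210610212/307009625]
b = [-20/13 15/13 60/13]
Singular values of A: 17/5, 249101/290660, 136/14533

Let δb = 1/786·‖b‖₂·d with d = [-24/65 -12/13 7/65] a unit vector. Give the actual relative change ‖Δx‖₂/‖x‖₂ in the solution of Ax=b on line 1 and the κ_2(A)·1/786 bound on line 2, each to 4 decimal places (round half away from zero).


σ_max = 17/5, σ_min = 136/14533
κ_2(A) = (17/5) / (136/14533) = 363.3250
bound on ‖Δx‖/‖x‖: κ·ε = 363.3250·1/786 = 0.4622
solve Ax = b  →  x = [-1.9334 3.0415 -0.8056]
‖b‖₂ = 5.0000 and ‖x‖₂ = 3.6929
Δx = A⁻¹·δb where δb = 1/786·5.0000·d; ‖Δx‖ = 0.6798
dividing the unrounded norms, ‖Δx‖/‖x‖ = 0.1841
tightness: 0.1841 against a bound of 0.4622 (unrounded ratio ≈ 0.3982)

0.1841
0.4622


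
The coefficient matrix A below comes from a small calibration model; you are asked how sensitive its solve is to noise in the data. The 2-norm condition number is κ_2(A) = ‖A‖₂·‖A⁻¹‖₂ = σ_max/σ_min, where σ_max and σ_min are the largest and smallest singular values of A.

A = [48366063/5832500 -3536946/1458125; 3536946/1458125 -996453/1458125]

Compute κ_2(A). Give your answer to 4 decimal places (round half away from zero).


M = AᵀA = [4063097347569/54428890000 -148132603899/6803611250; -148132603899/6803611250 21604648941/3401805625]. tr(M)=7054034769/87086224, det(M)=4100625/87086224
λ_max, λ_min = (7054034769/87086224 ± √49757978090471723361/7584010410578176)/2 = 81, 50625/87086224
κ_2(A) = √(λ_max/λ_min) = √(81 / (50625/87086224)) = 373.2800

373.2800


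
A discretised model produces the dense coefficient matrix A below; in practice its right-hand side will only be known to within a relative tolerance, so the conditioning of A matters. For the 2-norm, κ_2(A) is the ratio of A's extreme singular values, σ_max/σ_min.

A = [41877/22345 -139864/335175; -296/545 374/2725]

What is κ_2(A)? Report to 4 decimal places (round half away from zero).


130.8000

form AᵀA = [76038625/19971961 -17107640/19971961; -17107640/19971961 34684996/179747649] with trace 427741/106929 and determinant 100/106929
solving λ² − 427741/106929·λ + 100/106929 = 0 gives λ = 4, 25/106929
κ_2(A) = √(λ_max/λ_min) = √(4 / (25/106929)) = 130.8000


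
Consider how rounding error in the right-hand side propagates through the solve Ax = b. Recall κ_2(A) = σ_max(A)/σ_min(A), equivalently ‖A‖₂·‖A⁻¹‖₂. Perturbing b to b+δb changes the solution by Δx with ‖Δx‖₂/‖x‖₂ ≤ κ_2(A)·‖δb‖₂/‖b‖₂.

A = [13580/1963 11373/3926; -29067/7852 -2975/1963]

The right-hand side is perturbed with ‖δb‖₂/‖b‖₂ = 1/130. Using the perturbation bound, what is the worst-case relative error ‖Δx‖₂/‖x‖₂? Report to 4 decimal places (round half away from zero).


2.3231

AᵀA = [3795552889/61653904 395365005/15413476; 395365005/15413476 164747629/15413476]; tr = 26358245/364816, det = 83521/1459264
char-poly roots: 289/4 and 289/364816
κ = σ_max/σ_min = (17/2)/(17/604) = 302.0000
bound on ‖Δx‖/‖x‖: κ·ε = 302.0000·1/130 = 2.3231


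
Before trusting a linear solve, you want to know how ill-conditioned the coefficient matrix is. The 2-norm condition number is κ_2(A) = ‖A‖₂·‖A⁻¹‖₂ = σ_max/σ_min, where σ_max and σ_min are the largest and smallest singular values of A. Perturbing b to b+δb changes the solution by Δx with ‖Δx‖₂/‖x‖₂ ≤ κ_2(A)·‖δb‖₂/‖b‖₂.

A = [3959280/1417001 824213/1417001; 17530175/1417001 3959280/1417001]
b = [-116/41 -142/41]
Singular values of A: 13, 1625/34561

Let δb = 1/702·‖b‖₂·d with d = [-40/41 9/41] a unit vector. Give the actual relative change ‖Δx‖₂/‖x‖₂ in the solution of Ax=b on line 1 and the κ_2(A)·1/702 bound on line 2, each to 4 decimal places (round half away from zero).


0.0032
0.3939

largest singular value 13, smallest 1625/34561
κ_2(A) = 13 / (1625/34561) = 276.4880
worst-case relative error ≤ 276.4880 × 1/702 = 0.3939
solve Ax = b  →  x = [-9.6375 41.4316]
‖b‖ = 4.4721, ‖x‖ = 42.5377
δb = ε·‖b‖·d = [-0.0062 0.0014]; solving A·Δx = δb gives ‖Δx‖ = 0.1355
dividing the unrounded norms, ‖Δx‖/‖x‖ = 0.0032
so the bound overstates the realised error by a factor of ≈ 123.6524 (computed from the unrounded values)


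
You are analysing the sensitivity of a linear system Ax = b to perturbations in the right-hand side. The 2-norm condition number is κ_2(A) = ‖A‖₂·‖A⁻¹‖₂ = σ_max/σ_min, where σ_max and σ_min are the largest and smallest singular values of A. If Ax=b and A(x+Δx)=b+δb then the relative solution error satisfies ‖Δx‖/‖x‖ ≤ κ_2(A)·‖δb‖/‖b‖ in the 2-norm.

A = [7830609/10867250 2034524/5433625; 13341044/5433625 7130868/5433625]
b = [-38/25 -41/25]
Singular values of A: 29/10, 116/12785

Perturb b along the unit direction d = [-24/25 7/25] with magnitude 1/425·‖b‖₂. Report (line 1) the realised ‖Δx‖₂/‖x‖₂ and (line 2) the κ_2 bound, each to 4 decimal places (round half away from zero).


σ_max = 29/10, σ_min = 116/12785
condition number: (29/10) ÷ (116/12785) = 319.6250
κ_2(A)·‖δb‖/‖b‖ = 0.7521
solve Ax = b  →  x = [-52.4746 96.9244]
‖b‖ = 2.2361, ‖x‖ = 110.2177
δb = ε·‖b‖·d = [-0.0051 0.0015]; solving A·Δx = δb gives ‖Δx‖ = 0.5799
relative error = 0.0053
so the bound overstates the realised error by a factor of ≈ 142.9434 (computed from the unrounded values)

0.0053
0.7521


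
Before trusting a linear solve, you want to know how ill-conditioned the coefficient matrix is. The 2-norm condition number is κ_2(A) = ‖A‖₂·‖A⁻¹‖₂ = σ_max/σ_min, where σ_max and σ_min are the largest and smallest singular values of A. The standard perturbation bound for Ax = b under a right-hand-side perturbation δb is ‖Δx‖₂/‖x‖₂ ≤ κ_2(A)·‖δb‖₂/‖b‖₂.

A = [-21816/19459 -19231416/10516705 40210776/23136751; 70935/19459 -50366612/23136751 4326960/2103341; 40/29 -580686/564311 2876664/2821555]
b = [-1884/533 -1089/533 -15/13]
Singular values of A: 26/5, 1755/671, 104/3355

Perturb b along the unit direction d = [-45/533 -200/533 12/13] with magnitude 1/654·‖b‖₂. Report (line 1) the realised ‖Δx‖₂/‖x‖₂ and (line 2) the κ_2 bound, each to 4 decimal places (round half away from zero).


0.1630
0.2565

from the listed singular values, σ₁ = 26/5, σ_n = 104/3355
condition number: (26/5) ÷ (104/3355) = 167.7500
perturbation bound = 167.7500·1/654 = 0.2565
solve Ax = b  →  x = [0.4327 0.8753 -0.8337]
‖b‖ = 4.2426, ‖x‖ = 1.2839
δb = ε·‖b‖·d = [-0.0005 -0.0024 0.0060]; solving A·Δx = δb gives ‖Δx‖ = 0.2093
dividing the unrounded norms, ‖Δx‖/‖x‖ = 0.1630
tightness: 0.1630 against a bound of 0.2565 (unrounded ratio ≈ 0.6355)


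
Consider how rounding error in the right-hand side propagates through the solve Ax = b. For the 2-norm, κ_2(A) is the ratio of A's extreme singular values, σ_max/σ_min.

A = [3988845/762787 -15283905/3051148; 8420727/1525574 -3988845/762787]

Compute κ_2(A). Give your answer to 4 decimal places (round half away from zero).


form AᵀA = [159990702669/2767391236 -152369890155/2767391236; -152369890155/2767391236 580465996425/11069564944] with trace 1451163861/13162384 and determinant 4862025/52649536
λ_max, λ_min = (1451163861/13162384 ± √2105812555632359721/173248352563456)/2 = 441/4, 11025/13162384
κ = σ_max/σ_min = (21/2)/(105/3628) = 362.8000

362.8000


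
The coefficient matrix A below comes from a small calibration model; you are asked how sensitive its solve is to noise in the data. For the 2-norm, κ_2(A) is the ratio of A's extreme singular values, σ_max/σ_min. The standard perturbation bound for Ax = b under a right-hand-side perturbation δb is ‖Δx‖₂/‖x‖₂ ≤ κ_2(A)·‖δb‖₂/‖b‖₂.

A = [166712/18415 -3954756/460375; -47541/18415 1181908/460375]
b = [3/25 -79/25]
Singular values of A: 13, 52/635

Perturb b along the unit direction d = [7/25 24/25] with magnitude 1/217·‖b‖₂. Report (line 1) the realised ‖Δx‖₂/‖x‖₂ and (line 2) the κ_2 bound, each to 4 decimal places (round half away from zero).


0.0049
0.7316

from the listed singular values, σ₁ = 13, σ_n = 52/635
κ = σ_max/σ_min = 13/(52/635) = 158.7500
κ_2(A)·‖δb‖/‖b‖ = 0.7316
solve Ax = b  →  x = [-25.2095 -26.5816]
‖b‖₂ = 3.1623 and ‖x‖₂ = 36.6347
with δb = [0.0041 0.0140], A·Δx = δb → ‖Δx‖ = 0.1780
dividing the unrounded norms, ‖Δx‖/‖x‖ = 0.0049
tightness: 0.0049 against a bound of 0.7316 (unrounded ratio ≈ 0.0066)


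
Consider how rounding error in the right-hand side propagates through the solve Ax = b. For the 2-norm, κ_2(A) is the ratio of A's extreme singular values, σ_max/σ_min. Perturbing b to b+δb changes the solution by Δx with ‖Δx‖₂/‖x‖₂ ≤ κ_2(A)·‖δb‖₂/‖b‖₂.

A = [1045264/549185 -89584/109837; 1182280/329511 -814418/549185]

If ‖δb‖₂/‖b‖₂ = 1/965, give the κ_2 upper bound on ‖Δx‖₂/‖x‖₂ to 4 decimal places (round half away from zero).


0.1931

M = AᵀA = [154940627776/9392517225 -4303760912/626167815; -4303760912/626167815 2989304516/1043613025]. tr(M)=215200436/11115405, det(M)=14992384/1389425625
λ_max, λ_min = (215200436/11115405 ± √1157647374228691984/3088805707850625)/2 = 484/25, 30976/55577025
κ_2(A) = √(λ_max/λ_min) = √((484/25) / (30976/55577025)) = 186.3750
perturbation bound = 186.3750·1/965 = 0.1931


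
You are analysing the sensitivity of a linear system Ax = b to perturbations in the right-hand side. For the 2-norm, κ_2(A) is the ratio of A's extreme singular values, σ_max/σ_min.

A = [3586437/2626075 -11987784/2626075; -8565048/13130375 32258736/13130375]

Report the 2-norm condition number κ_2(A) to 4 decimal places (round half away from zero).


77.2375

form AᵀA = [1366516630161/596563140625 -4675202160552/596563140625; -4675202160552/596563140625 16032180550464/596563140625] with trace 27837915489/954501025 and determinant 136048896/954501025
char-poly roots: 729/25 and 186624/38180041
so κ_2 = √((729/25) / (186624/38180041)) = 77.2375


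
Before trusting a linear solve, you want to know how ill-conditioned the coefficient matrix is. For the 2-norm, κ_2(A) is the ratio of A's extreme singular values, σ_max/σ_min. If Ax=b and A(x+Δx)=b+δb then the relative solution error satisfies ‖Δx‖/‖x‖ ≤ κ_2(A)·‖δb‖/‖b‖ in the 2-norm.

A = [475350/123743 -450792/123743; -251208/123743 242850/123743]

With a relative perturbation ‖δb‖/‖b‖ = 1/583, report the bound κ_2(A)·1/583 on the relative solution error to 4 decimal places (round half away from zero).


AᵀA = [1000218276/52983841 -952560000/52983841; -952560000/52983841 907230276/52983841]; tr = 2268072/63001, det = 1296/63001
char-poly roots: 36 and 36/63001
κ_2(A) = √(λ_max/λ_min) = √(36 / (36/63001)) = 251.0000
perturbation bound = 251.0000·1/583 = 0.4305

0.4305


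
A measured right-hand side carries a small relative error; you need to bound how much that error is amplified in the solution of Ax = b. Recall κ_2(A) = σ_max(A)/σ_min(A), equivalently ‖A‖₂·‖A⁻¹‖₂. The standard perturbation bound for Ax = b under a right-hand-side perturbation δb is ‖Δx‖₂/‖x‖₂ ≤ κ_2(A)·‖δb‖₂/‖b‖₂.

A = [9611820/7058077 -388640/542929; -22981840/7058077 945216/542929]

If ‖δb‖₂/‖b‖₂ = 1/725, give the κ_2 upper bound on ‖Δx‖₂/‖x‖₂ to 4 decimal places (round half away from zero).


AᵀA = [3671905642000/294771899041 -1958333892480/294771899041; -1958333892480/294771899041 1044474336256/294771899041]; tr = 16319653904/1019971969, det = 1638400/1019971969
λ_max, λ_min = (16319653904/1019971969 ± √266324419058046402816/1040342817545736961)/2 = 16, 102400/1019971969
κ = σ_max/σ_min = 4/(320/31937) = 399.2125
bound on ‖Δx‖/‖x‖: κ·ε = 399.2125·1/725 = 0.5506

0.5506


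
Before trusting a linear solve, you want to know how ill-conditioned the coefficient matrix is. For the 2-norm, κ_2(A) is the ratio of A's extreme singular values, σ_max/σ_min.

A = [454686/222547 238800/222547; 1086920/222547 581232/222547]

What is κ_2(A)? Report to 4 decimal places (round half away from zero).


377.6250

M = AᵀA = [8213813284/293060161 4380660960/293060161; 4380660960/293060161 2336426496/293060161]. tr(M)=36506020/1014049, det(M)=9216/1014049
eigenvalues of AᵀA: λ = (tr ± √(tr²−4·det))/2 = 36, 256/1014049
κ_2(A) = √(λ_max/λ_min) = √(36 / (256/1014049)) = 377.6250


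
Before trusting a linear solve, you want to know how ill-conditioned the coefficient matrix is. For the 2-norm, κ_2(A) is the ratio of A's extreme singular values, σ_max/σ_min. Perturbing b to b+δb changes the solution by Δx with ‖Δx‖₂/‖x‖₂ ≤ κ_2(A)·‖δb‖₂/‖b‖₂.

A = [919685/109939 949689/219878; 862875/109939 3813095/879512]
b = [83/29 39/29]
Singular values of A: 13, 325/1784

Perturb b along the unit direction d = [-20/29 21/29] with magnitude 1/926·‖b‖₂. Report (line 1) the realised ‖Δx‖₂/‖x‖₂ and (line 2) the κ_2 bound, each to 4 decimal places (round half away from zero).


σ_max = 13, σ_min = 325/1784
κ_2(A) = 13 / (325/1784) = 71.3600
worst-case relative error ≤ 71.3600 × 1/926 = 0.0771
solve Ax = b  →  x = [2.7868 -4.7348]
‖b‖₂ = 3.1623 and ‖x‖₂ = 5.4941
δb = ε·‖b‖·d = [-0.0024 0.0025]; solving A·Δx = δb gives ‖Δx‖ = 0.0187
realised ‖Δx‖/‖x‖ = 0.0034
tightness: 0.0034 against a bound of 0.0771 (unrounded ratio ≈ 0.0443)

0.0034
0.0771
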